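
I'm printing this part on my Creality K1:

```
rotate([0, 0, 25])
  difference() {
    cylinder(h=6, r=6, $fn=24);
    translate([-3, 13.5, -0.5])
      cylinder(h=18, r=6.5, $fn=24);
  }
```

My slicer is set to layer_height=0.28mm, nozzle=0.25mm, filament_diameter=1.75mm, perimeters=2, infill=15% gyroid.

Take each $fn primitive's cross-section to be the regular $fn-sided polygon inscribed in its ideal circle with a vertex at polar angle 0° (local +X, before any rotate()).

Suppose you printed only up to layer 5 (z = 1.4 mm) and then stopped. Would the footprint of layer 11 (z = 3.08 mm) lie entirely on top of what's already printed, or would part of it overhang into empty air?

Compare the two slices. At z = 1.4: the cylinder: section is a regular 24-gon, circumradius r=6 (area = (24/2)·6.000²·sin(360°/24) = 111.81 mm²); the cylinder at (-3, 13.5): section is a regular 24-gon, circumradius r=6.5 (area = (24/2)·6.500²·sin(360°/24) = 131.22 mm²); Subtracting the remaining from the first: starting from the r=6 cylinder (111.81 mm²), the r=6.5 cylinder at (-3, 13.5) misses the remaining region (no effect) — area = 111.81 mm²; (rotated 25° about Z; rotation is an isometry so areas/perimeters/island counts are preserved). At z = 3.08: the r=6 cylinder contributes a regular 24-gon of circumradius 6 (area = (24/2)·6.000²·sin(360°/24) = 111.81 mm²); the r=6.5 cylinder at (-3, 13.5) gives a regular 24-gon of circumradius 6.5 (constant along its height) (area = (24/2)·6.500²·sin(360°/24) = 131.22 mm²); Subtracting the remaining from the first: starting from the r=6 cylinder (111.81 mm²), the r=6.5 cylinder at (-3, 13.5) misses the remaining region (no effect) — area = 111.81 mm²; (rotated 25° about Z; rotation is an isometry so areas/perimeters/island counts are preserved). Checking containment: the cross-section at z = 3.08 is a subset of the cross-section at z = 1.4.

entirely on top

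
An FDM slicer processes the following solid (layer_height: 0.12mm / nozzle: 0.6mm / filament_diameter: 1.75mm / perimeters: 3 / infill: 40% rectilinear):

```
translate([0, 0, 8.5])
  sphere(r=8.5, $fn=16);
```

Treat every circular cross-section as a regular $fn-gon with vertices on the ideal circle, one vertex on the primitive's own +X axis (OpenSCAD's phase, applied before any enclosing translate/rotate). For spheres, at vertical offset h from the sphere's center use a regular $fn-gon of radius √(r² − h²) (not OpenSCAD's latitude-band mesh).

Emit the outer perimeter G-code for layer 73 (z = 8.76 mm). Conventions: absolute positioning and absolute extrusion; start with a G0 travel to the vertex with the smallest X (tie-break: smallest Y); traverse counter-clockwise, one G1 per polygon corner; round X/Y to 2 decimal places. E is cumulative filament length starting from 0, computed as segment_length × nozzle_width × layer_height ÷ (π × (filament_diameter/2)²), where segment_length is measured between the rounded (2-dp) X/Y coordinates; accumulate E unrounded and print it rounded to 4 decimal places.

At z = 8.76 mm: the sphere: section is a regular 16-gon, circumradius = √(r²−h²) = √(8.5²−0.26²) = 8.496. The outline is a single polygon with 16 vertices. Extrusion per mm of travel: 0.6 × 0.12 / (π × 0.875²) = 0.029934. Accumulating E over each segment gives final E = 1.5881.

G0 X-8.50 Y0.00 Z8.76
G1 X-7.85 Y-3.25 E0.0992
G1 X-6.01 Y-6.01 E0.1985
G1 X-3.25 Y-7.85 E0.2978
G1 X0.00 Y-8.50 E0.3970
G1 X3.25 Y-7.85 E0.4962
G1 X6.01 Y-6.01 E0.5955
G1 X7.85 Y-3.25 E0.6948
G1 X8.50 Y0.00 E0.7940
G1 X7.85 Y3.25 E0.8932
G1 X6.01 Y6.01 E0.9925
G1 X3.25 Y7.85 E1.0918
G1 X0.00 Y8.50 E1.1910
G1 X-3.25 Y7.85 E1.2903
G1 X-6.01 Y6.01 E1.3896
G1 X-7.85 Y3.25 E1.4888
G1 X-8.50 Y0.00 E1.5881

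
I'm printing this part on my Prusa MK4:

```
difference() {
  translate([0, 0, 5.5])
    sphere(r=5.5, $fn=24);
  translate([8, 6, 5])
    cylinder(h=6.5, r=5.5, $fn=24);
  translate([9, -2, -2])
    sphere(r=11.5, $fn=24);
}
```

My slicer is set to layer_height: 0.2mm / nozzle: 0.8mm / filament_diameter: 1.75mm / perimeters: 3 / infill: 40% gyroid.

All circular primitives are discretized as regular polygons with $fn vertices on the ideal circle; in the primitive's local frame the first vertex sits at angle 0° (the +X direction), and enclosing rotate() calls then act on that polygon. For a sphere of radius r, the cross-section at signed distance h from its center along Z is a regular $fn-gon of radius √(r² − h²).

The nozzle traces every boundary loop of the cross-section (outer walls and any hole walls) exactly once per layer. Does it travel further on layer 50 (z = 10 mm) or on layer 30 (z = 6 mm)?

layer 30 (z = 6 mm)

Layer 50 (z = 10): the r=5.5 sphere contributes a regular 24-gon of circumradius √(5.5²−4.5²) = 3.162 (perimeter = 2·24·3.162·sin(180°/24) = 19.81 mm); the r=5.5 cylinder at (8, 6) gives a regular 24-gon of circumradius 5.5 (constant along its height) (perimeter = 2·24·5.500·sin(180°/24) = 34.46 mm); the sphere at (9, -2) is absent (|z−center|=12.000 > r=11.5); Subtracting the remaining from the first: starting from the r=5.5 sphere, the r=5.5 cylinder at (8, 6) misses the remaining region (no effect) — boundary = 19.81 mm. So its perimeter = 19.81 mm. Layer 30 (z = 6): the sphere: section is a regular 24-gon, circumradius = √(r²−h²) = √(5.5²−0.5²) = 5.477 (perimeter = 2·24·5.477·sin(180°/24) = 34.32 mm); the r=5.5 cylinder at (8, 6) contributes a regular 24-gon of circumradius 5.5 (perimeter = 2·24·5.500·sin(180°/24) = 34.46 mm); the r=11.5 sphere at (9, -2) slices to a regular 24-gon of circumradius 8.261 (√(r²−h²) with h=8 from center) (perimeter = 2·24·8.261·sin(180°/24) = 51.76 mm); Taking the first minus the rest: starting from the r=5.5 sphere, the r=5.5 cylinder at (8, 6) partially overlaps it — only the 2.70 mm² overlap (of its 93.95 mm²) is removed, clipping the outline; the r=11.5 sphere at (9, -2) partially overlaps it — only the 27.62 mm² overlap (of its 211.97 mm²) is removed, clipping the outline — boundary = 32.25 mm. So its perimeter = 32.25 mm. Layer 30 is larger (32.25 vs 19.81 mm).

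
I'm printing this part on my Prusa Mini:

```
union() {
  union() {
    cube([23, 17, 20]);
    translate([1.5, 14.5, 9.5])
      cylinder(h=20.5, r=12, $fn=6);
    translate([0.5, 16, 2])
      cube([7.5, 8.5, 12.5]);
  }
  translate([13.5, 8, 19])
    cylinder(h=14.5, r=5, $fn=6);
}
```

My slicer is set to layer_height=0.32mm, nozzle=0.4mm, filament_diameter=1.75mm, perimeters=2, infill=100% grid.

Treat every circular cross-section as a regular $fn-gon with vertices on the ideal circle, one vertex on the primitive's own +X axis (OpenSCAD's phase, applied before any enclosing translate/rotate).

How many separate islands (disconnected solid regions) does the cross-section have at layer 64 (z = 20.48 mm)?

At z = 20.48 mm: the cube does not reach this height (z outside [0, 20]); the cylinder at (1.5, 14.5): section is a regular 6-gon, circumradius r=12; the cube at (0.5, 16) is not intersected at this z (z outside [2, 14.5]); Combining (union): only the r=12 cylinder at (1.5, 14.5) is present, so the union is just that shape — 1 connected region; the r=5 cylinder at (13.5, 8) contributes a regular 6-gon of circumradius 5; Combining (union): the regions partially overlap (shared area 6.07 mm²), so overlapping operands fuse into one piece — 1 connected region. Overall, the cross-section is a single solid region. Island count = 1.

1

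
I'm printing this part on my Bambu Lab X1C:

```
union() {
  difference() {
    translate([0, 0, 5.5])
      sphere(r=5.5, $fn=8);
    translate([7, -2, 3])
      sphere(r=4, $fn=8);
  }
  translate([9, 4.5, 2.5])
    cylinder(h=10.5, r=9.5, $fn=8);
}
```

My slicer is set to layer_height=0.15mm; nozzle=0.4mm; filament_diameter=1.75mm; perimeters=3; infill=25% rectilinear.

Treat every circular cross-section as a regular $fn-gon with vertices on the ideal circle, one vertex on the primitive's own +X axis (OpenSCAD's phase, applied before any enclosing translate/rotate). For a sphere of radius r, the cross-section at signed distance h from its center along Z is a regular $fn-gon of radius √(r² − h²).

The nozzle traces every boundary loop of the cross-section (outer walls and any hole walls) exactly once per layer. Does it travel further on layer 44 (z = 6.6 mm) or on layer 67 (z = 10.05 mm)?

Layer 44 (z = 6.6): the sphere: section is a regular 8-gon, circumradius = √(r²−h²) = √(5.5²−1.1²) = 5.389 (perimeter = 2·8·5.389·sin(180°/8) = 33.00 mm); the sphere at (7, -2): section is a regular 8-gon, circumradius = √(r²−h²) = √(4²−3.6²) = 1.744 (perimeter = 2·8·1.744·sin(180°/8) = 10.68 mm); Subtracting the remaining from the first: starting from the r=5.5 sphere, the r=4 sphere at (7, -2) misses the remaining region (no effect) — boundary = 33.00 mm; the r=9.5 cylinder at (9, 4.5) contributes a regular 8-gon of circumradius 9.5 (perimeter = 2·8·9.500·sin(180°/8) = 58.17 mm); Taking the union: the regions partially overlap (shared area 26.60 mm²), so the edge portions inside another operand are dropped and the merged outline is re-measured after clipping — boundary = 69.32 mm. So its perimeter = 69.32 mm. Layer 67 (z = 10.05): the r=5.5 sphere contributes a regular 8-gon of circumradius √(5.5²−4.55²) = 3.090 (perimeter = 2·8·3.090·sin(180°/8) = 18.92 mm); the sphere at (7, -2) does not reach this height (|z−center|=7.050 > r=4); Taking the first minus the rest: none of the subtracted shapes is present at this height, so the r=5.5 sphere is unchanged — boundary = 18.92 mm; the cylinder at (9, 4.5): section is a regular 8-gon, circumradius r=9.5 (perimeter = 2·8·9.500·sin(180°/8) = 58.17 mm); Merging all regions: the regions partially overlap (shared area 6.31 mm²), so the edge portions inside another operand are dropped and the merged outline is re-measured after clipping — boundary = 64.66 mm. So its perimeter = 64.66 mm. Layer 44 is larger (69.32 vs 64.66 mm).

layer 44 (z = 6.6 mm)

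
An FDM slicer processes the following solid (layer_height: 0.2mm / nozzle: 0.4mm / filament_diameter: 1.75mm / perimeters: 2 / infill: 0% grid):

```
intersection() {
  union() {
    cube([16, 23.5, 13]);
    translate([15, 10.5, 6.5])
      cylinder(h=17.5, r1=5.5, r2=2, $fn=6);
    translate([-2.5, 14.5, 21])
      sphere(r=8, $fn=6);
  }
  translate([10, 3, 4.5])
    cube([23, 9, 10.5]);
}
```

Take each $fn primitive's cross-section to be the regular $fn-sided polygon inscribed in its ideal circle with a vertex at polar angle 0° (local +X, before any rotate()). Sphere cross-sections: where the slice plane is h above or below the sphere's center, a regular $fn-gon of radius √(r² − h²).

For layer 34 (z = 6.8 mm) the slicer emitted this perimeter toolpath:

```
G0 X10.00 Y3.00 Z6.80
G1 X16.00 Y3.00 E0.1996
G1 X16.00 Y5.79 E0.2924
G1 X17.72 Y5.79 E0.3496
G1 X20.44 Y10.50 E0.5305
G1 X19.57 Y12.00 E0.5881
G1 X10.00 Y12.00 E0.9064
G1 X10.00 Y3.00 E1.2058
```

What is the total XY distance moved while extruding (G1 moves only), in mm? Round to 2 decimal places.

36.25 mm

Sum the Euclidean lengths of each G1 segment: total = 36.25 mm.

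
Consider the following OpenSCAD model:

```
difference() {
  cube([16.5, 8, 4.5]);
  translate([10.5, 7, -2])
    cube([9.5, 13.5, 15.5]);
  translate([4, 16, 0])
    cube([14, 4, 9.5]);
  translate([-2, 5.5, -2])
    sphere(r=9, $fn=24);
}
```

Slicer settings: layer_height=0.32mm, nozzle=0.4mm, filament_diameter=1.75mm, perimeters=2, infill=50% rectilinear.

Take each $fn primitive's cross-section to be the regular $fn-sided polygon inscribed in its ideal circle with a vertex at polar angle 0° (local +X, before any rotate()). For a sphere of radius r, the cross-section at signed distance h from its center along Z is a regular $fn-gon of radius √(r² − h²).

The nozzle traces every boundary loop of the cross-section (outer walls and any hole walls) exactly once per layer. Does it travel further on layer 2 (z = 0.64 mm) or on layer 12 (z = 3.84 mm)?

Layer 2 (z = 0.64): the cube is present — its section is the full 16.5×8 rectangle (perimeter 49.00 mm); the 9.5×13.5 cube at (10.5, 7) contributes its full rectangle (perimeter 46.00 mm); the cube at (4, 16) (footprint 14×4) is included at this height (perimeter 36.00 mm); the sphere at (-2, 5.5): section is a regular 24-gon, circumradius = √(r²−h²) = √(9²−2.64²) = 8.604 (perimeter = 2·24·8.604·sin(180°/24) = 53.91 mm); After the difference (first − rest): starting from the 16.5×8 cube, the 9.5×13.5 cube at (10.5, 7) partially overlaps it — only the 6.00 mm² overlap (of its 128.25 mm²) is removed, clipping the outline; the 14×4 cube at (4, 16) misses the remaining region (no effect); the r=9 sphere at (-2, 5.5) partially overlaps it — only the 48.65 mm² overlap (of its 229.93 mm²) is removed, clipping the outline — boundary = 38.81 mm. So its perimeter = 38.81 mm. Layer 12 (z = 3.84): the cube is present — its section is the full 16.5×8 rectangle (perimeter 49.00 mm); the cube at (10.5, 7) is present — its section is the full 9.5×13.5 rectangle (perimeter 46.00 mm); the 14×4 cube at (4, 16) contributes its full rectangle (perimeter 36.00 mm); the r=9 sphere at (-2, 5.5) slices to a regular 24-gon of circumradius 6.848 (√(r²−h²) with h=5.84 from center) (perimeter = 2·24·6.848·sin(180°/24) = 42.90 mm); Subtracting the remaining from the first: starting from the 16.5×8 cube, the 9.5×13.5 cube at (10.5, 7) partially overlaps it — only the 6.00 mm² overlap (of its 128.25 mm²) is removed, clipping the outline; the 14×4 cube at (4, 16) misses the remaining region (no effect); the r=9 sphere at (-2, 5.5) partially overlaps it — only the 33.47 mm² overlap (of its 145.65 mm²) is removed, clipping the outline — boundary = 43.72 mm. So its perimeter = 43.72 mm. Layer 12 is larger (43.72 vs 38.81 mm).

layer 12 (z = 3.84 mm)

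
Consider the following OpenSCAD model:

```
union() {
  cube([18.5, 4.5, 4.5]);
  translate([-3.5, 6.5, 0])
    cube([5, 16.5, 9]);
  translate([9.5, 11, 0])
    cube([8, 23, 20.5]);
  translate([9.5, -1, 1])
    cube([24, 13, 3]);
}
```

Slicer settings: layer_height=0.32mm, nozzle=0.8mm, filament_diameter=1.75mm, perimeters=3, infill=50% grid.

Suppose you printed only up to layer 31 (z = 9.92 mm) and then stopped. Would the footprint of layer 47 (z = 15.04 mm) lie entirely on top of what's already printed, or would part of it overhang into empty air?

entirely on top

Compare the two slices. At z = 9.92: the cube is not intersected at this z (z outside [0, 4.5]); the cube at (-3.5, 6.5) does not reach this height (z outside [0, 9]); the 8×23 cube at (9.5, 11) contributes its full rectangle (area 184.00 mm²); the cube at (9.5, -1) is not intersected at this z (z outside [1, 4]); Taking the union: only the 8×23 cube at (9.5, 11) is present, so the union is just that shape — area = 184.00 mm². At z = 15.04: the cube is absent (z outside [0, 4.5]); the cube at (-3.5, 6.5) does not reach this height (z outside [0, 9]); the cube at (9.5, 11) is present — its section is the full 8×23 rectangle (area 184.00 mm²); the cube at (9.5, -1) does not reach this height (z outside [1, 4]); Taking the union: only the 8×23 cube at (9.5, 11) is present, so the union is just that shape — area = 184.00 mm². Checking containment: the cross-section at z = 15.04 is a subset of the cross-section at z = 9.92.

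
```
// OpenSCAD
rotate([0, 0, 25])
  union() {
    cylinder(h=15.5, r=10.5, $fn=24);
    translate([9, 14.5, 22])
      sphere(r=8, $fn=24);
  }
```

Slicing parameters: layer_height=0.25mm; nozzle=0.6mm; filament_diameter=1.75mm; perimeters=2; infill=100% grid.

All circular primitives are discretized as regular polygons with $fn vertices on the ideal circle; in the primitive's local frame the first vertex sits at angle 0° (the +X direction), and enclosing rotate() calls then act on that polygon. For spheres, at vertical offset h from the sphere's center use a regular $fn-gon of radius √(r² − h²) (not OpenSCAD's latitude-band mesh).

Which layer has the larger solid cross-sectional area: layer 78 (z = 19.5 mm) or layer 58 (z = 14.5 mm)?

layer 58 (z = 14.5 mm)

Layer 78 (z = 19.5): the cylinder is not intersected at this z (z outside [0, 15.5]); the r=8 sphere at (9, 14.5) contributes a regular 24-gon of circumradius √(8²−2.5²) = 7.599 (area = (24/2)·7.599²·sin(360°/24) = 179.36 mm²); Merging all regions: only the r=8 sphere at (9, 14.5) is present, so the union is just that shape — area = 179.36 mm²; (whole slice rotated 25° about Z — lengths, areas and connectivity unchanged). So its area = 179.36 mm². Layer 58 (z = 14.5): the cylinder: section is a regular 24-gon, circumradius r=10.5 (area = (24/2)·10.500²·sin(360°/24) = 342.42 mm²); the r=8 sphere at (9, 14.5) slices to a regular 24-gon of circumradius 2.784 (√(r²−h²) with h=7.5 from center) (area = (24/2)·2.784²·sin(360°/24) = 24.07 mm²); Merging all regions: the 2 present regions are separate (no shared area or edge), so areas and boundary lengths simply add and each stays a separate island — area = 366.49 mm²; (rotated 25° about Z; rotation is an isometry so areas/perimeters/island counts are preserved). So its area = 366.49 mm². Layer 58 is larger (366.49 vs 179.36 mm²).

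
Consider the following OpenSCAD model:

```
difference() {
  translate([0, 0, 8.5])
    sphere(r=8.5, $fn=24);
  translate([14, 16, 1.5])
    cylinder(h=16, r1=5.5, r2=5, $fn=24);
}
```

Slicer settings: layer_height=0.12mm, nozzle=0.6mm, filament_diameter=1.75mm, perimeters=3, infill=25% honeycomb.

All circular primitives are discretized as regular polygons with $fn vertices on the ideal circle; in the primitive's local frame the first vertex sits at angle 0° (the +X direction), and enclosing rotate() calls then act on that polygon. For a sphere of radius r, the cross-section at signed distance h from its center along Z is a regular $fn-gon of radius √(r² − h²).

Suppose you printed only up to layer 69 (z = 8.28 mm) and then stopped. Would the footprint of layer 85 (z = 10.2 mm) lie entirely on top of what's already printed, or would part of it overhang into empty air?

entirely on top

Compare the two slices. At z = 8.28: the r=8.5 sphere contributes a regular 24-gon of circumradius √(8.5²−0.22²) = 8.497 (area = (24/2)·8.497²·sin(360°/24) = 224.25 mm²); the cone at (14, 16) contributes a regular 24-gon of circumradius 5.288 (interpolated between r1=5.5 and r2=5 at t=0.424) (area = (24/2)·5.288²·sin(360°/24) = 86.85 mm²); After the difference (first − rest): starting from the r=8.5 sphere (224.25 mm²), the cone at (14, 16) misses the remaining region (no effect) — area = 224.25 mm². At z = 10.2: the sphere: section is a regular 24-gon, circumradius = √(r²−h²) = √(8.5²−1.7²) = 8.328 (area = (24/2)·8.328²·sin(360°/24) = 215.42 mm²); the cone at (14, 16) contributes a regular 24-gon of circumradius 5.228 (interpolated between r1=5.5 and r2=5 at t=0.544) (area = (24/2)·5.228²·sin(360°/24) = 84.89 mm²); Taking the first minus the rest: starting from the r=8.5 sphere (215.42 mm²), the cone at (14, 16) misses the remaining region (no effect) — area = 215.42 mm². Checking containment: the cross-section at z = 10.2 is a subset of the cross-section at z = 8.28.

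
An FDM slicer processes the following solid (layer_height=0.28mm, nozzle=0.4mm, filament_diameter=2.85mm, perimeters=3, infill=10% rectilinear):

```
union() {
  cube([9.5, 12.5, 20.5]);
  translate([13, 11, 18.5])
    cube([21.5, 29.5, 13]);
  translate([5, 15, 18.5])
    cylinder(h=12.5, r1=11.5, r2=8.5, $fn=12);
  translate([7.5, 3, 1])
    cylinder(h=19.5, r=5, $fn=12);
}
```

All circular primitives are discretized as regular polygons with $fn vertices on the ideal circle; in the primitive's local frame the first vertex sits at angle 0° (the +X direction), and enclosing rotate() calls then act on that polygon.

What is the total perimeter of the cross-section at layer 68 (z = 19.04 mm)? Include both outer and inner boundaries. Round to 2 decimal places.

158.07 mm

At z = 19.04 mm: the cube is present — its section is the full 9.5×12.5 rectangle (perimeter 44.00 mm); the cube at (13, 11) is present — its section is the full 21.5×29.5 rectangle (perimeter 102.00 mm); the cone at (5, 15) (r1=11.5→r2=8.5) has section circumradius 11.370 here — a regular 12-gon (perimeter = 2·12·11.370·sin(180°/12) = 70.63 mm); the cylinder at (7.5, 3): section is a regular 12-gon, circumradius r=5 (perimeter = 2·12·5.000·sin(180°/12) = 31.06 mm); Merging all regions: the regions partially overlap (shared area 157.12 mm²), so the edge portions inside another operand are dropped and the merged outline is re-measured after clipping — boundary = 158.07 mm. Overall, the cross-section is a single solid region. Total boundary length (outer) = 158.07 mm.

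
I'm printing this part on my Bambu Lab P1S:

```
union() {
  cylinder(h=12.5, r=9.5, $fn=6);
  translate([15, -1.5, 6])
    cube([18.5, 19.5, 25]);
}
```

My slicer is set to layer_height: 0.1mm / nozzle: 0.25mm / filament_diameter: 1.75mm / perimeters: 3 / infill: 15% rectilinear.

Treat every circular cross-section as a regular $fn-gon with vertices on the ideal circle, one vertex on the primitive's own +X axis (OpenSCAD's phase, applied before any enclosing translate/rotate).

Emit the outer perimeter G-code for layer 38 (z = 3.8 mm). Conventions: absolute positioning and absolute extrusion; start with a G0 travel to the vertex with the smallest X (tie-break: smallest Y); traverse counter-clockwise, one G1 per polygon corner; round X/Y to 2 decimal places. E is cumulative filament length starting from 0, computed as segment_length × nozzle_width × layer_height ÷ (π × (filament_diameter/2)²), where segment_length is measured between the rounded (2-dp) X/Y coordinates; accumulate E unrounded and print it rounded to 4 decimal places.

At z = 3.8 mm: the r=9.5 cylinder contributes a regular 6-gon of circumradius 9.5; the cube at (15, -1.5) does not reach this height (z outside [6, 31]); Merging all regions: only the r=9.5 cylinder is present, so the union is just that shape — 1 connected region. The outline is a single polygon with 6 vertices. Extrusion per mm of travel: 0.25 × 0.1 / (π × 0.875²) = 0.010394. Accumulating E over each segment gives final E = 0.5925.

G0 X-9.50 Y0.00 Z3.80
G1 X-4.75 Y-8.23 E0.0988
G1 X4.75 Y-8.23 E0.1975
G1 X9.50 Y0.00 E0.2963
G1 X4.75 Y8.23 E0.3950
G1 X-4.75 Y8.23 E0.4938
G1 X-9.50 Y0.00 E0.5925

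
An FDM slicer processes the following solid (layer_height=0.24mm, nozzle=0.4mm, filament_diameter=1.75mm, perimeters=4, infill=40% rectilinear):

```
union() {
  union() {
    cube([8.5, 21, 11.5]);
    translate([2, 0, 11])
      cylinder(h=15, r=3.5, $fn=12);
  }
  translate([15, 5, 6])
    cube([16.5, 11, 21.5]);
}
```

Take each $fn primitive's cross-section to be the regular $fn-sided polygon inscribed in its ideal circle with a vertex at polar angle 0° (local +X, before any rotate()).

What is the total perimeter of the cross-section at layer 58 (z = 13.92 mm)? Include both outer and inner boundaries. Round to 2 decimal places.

At z = 13.92 mm: the cube does not reach this height (z outside [0, 11.5]); the r=3.5 cylinder at (2, 0) contributes a regular 12-gon of circumradius 3.5 (perimeter = 2·12·3.500·sin(180°/12) = 21.74 mm); Taking the union: only the r=3.5 cylinder at (2, 0) is present, so the union is just that shape — boundary = 21.74 mm; the 16.5×11 cube at (15, 5) contributes its full rectangle (perimeter 55.00 mm); Combining (union): the 2 present regions are separate (no shared area or edge), so areas and boundary lengths simply add and each stays a separate island — boundary = 76.74 mm. Overall, the cross-section has 2 separate islands. Total boundary length (outer) = 76.74 mm.

76.74 mm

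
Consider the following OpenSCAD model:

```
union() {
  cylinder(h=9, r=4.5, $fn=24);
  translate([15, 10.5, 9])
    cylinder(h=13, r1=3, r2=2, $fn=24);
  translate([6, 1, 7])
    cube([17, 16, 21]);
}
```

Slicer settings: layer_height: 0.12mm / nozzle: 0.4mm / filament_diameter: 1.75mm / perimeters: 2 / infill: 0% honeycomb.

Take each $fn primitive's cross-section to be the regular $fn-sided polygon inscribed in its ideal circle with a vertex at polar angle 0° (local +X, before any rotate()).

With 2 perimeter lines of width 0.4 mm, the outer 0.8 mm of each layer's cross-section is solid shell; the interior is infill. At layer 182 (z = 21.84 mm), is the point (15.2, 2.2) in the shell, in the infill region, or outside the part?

infill

At z = 21.84 mm: the cylinder does not reach this height (z outside [0, 9]); the cone at (15, 10.5): at t=0.988 of its height the radius interpolates to r₁+(r₂−r₁)t = 2.012, giving a regular 24-gon of that circumradius; the cube at (6, 1) is present — its section is the full 17×16 rectangle; Merging all regions: the cone at (15, 10.5) lies entirely inside the 17×16 cube at (6, 1), so the union is just the 17×16 cube at (6, 1) — 1 connected region. Overall, the cross-section is a single solid region. The nearest boundary edge runs (23.00, 1.00)→(6.00, 1.00); distance from the point to it = 1.20 mm. The point is inside the cross-section and 1.20 mm from the nearest boundary — more than the 0.8 mm shell width (2 × 0.4), so it's in the infill interior.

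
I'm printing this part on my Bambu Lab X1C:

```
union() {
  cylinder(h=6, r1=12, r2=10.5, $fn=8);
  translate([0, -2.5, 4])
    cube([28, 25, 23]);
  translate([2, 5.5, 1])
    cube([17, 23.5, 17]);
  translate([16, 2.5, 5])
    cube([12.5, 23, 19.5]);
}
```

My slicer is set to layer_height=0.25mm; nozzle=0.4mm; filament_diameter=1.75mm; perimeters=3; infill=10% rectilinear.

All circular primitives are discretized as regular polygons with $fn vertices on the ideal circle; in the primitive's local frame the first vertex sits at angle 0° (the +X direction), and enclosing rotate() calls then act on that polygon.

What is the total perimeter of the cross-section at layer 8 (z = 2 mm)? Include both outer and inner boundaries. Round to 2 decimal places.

129.53 mm

At z = 2 mm: the cone contributes a regular 8-gon of circumradius 11.500 (interpolated between r1=12 and r2=10.5 at t=0.333) (perimeter = 2·8·11.500·sin(180°/8) = 70.41 mm); the cube at (0, -2.5) is not intersected at this z (z outside [4, 27]); the cube at (2, 5.5) is present — its section is the full 17×23.5 rectangle (perimeter 81.00 mm); the cube at (16, 2.5) is not intersected at this z (z outside [5, 24.5]); Combining (union): the regions partially overlap (shared area 25.36 mm²), so the edge portions inside another operand are dropped and the merged outline is re-measured after clipping — boundary = 129.53 mm. Overall, the cross-section is a single solid region. Total boundary length (outer) = 129.53 mm.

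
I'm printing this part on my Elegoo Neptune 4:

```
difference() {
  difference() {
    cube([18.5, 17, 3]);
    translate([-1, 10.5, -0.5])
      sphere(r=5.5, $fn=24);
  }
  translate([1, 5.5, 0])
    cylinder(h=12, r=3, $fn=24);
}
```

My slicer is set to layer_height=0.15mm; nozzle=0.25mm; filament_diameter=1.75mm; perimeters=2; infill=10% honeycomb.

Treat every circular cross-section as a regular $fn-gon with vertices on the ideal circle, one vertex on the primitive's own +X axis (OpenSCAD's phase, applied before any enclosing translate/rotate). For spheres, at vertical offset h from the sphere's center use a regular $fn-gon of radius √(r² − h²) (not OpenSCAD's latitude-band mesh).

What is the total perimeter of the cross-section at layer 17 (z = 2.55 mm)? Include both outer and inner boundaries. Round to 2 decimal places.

At z = 2.55 mm: the 18.5×17 cube contributes its full rectangle (perimeter 71.00 mm); the sphere at (-1, 10.5): section is a regular 24-gon, circumradius = √(r²−h²) = √(5.5²−3.05²) = 4.577 (perimeter = 2·24·4.577·sin(180°/24) = 28.68 mm); Subtracting the remaining from the first: starting from the 18.5×17 cube, the r=5.5 sphere at (-1, 10.5) partially overlaps it — only the 23.51 mm² overlap (of its 65.06 mm²) is removed, clipping the outline — boundary = 74.43 mm; the r=3 cylinder at (1, 5.5) contributes a regular 24-gon of circumradius 3 (perimeter = 2·24·3.000·sin(180°/24) = 18.80 mm); Taking the first minus the rest: starting from the result so far, the r=3 cylinder at (1, 5.5) partially overlaps it — only the 15.40 mm² overlap (of its 27.95 mm²) is removed, clipping the outline — boundary = 76.23 mm. Overall, the cross-section is a single solid region. Total boundary length (outer) = 76.23 mm.

76.23 mm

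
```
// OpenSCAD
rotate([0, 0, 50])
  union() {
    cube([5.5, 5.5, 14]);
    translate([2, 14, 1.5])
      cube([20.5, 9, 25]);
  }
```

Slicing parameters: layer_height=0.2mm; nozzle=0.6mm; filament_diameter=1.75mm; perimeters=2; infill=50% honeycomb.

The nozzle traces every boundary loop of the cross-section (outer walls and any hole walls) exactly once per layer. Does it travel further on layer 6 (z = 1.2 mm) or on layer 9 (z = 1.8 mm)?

Layer 6 (z = 1.2): the 5.5×5.5 cube contributes its full rectangle (perimeter 22.00 mm); the cube at (2, 14) does not reach this height (z outside [1.5, 26.5]); Merging all regions: only the 5.5×5.5 cube is present, so the union is just that shape — boundary = 22.00 mm; (whole slice rotated 50° about Z — lengths, areas and connectivity unchanged). So its perimeter = 22.00 mm. Layer 9 (z = 1.8): the cube is present — its section is the full 5.5×5.5 rectangle (perimeter 22.00 mm); the 20.5×9 cube at (2, 14) contributes its full rectangle (perimeter 59.00 mm); Taking the union: the 2 present regions are separate (no shared area or edge), so areas and boundary lengths simply add and each stays a separate island — boundary = 81.00 mm; (whole slice rotated 50° about Z — lengths, areas and connectivity unchanged). So its perimeter = 81.00 mm. Layer 9 is larger (81.00 vs 22.00 mm).

layer 9 (z = 1.8 mm)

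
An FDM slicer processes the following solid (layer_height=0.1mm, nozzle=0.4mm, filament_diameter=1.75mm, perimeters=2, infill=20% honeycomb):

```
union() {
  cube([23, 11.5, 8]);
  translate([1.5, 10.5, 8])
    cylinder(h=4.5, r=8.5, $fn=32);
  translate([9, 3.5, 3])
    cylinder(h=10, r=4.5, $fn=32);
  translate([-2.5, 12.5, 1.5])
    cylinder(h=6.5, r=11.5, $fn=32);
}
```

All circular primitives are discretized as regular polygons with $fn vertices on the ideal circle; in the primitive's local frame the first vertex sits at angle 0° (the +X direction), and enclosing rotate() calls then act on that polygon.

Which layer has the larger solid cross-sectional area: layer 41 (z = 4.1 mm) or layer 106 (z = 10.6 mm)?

layer 41 (z = 4.1 mm)

Layer 41 (z = 4.1): the cube (footprint 23×11.5) is included at this height (area 264.50 mm²); the cylinder at (1.5, 10.5) does not reach this height (z outside [8, 12.5]); the r=4.5 cylinder at (9, 3.5) contributes a regular 32-gon of circumradius 4.5 (area = (32/2)·4.500²·sin(360°/32) = 63.21 mm²); the r=11.5 cylinder at (-2.5, 12.5) gives a regular 32-gon of circumradius 11.5 (constant along its height) (area = (32/2)·11.500²·sin(360°/32) = 412.81 mm²); Combining (union): the regions partially overlap — summed areas 740.52 mm² minus the doubly-counted overlap 125.25 mm² gives 615.27 mm² — area = 615.27 mm². So its area = 615.27 mm². Layer 106 (z = 10.6): the cube is not intersected at this z (z outside [0, 8]); the cylinder at (1.5, 10.5): section is a regular 32-gon, circumradius r=8.5 (area = (32/2)·8.500²·sin(360°/32) = 225.52 mm²); the cylinder at (9, 3.5): section is a regular 32-gon, circumradius r=4.5 (area = (32/2)·4.500²·sin(360°/32) = 63.21 mm²); the cylinder at (-2.5, 12.5) is not intersected at this z (z outside [1.5, 8]); Merging all regions: the regions partially overlap — summed areas 288.73 mm² minus the doubly-counted overlap 13.63 mm² gives 275.10 mm² — area = 275.10 mm². So its area = 275.10 mm². Layer 41 is larger (615.27 vs 275.10 mm²).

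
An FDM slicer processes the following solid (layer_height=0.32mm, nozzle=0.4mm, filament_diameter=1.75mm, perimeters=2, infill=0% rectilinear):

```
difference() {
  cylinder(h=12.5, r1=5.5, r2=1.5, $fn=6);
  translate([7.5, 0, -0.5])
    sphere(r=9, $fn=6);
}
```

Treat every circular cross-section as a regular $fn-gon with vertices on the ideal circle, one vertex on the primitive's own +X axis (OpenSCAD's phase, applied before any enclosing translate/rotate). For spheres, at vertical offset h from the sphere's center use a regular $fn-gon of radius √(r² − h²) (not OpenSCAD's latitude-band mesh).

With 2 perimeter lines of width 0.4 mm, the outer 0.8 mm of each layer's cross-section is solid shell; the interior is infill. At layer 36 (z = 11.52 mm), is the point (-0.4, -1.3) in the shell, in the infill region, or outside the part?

At z = 11.52 mm: the cone contributes a regular 6-gon of circumradius 1.814 (interpolated between r1=5.5 and r2=1.5 at t=0.922); the sphere at (7.5, 0) is absent (|z−center|=12.020 > r=9); Subtracting the remaining from the first: none of the subtracted shapes is present at this height, so the cone is unchanged — 1 connected region. Overall, the cross-section is a single solid region. The nearest boundary edge runs (-0.91, -1.57)→(0.91, -1.57); distance from the point to it = 0.27 mm. The point is inside the cross-section, 0.27 mm from the nearest boundary — within the 0.8 mm shell band (2 × 0.4).

shell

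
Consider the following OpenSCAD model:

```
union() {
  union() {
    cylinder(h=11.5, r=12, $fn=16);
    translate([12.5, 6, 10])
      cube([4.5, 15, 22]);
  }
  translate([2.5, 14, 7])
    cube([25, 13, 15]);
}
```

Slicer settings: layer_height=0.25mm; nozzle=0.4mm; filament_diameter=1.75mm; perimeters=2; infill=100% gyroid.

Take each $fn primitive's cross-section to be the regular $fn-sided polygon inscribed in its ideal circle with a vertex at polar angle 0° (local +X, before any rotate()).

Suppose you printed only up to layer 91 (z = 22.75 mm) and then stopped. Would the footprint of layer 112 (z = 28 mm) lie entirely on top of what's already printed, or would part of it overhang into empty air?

Compare the two slices. At z = 22.75: the cylinder does not reach this height (z outside [0, 11.5]); the cube at (12.5, 6) is present — its section is the full 4.5×15 rectangle (area 67.50 mm²); Combining (union): only the 4.5×15 cube at (12.5, 6) is present, so the union is just that shape — area = 67.50 mm²; the cube at (2.5, 14) is not intersected at this z (z outside [7, 22]); Merging all regions: only that combined region is present, so the union is just that shape — area = 67.50 mm². At z = 28: the cylinder does not reach this height (z outside [0, 11.5]); the cube at (12.5, 6) is present — its section is the full 4.5×15 rectangle (area 67.50 mm²); Taking the union: only the 4.5×15 cube at (12.5, 6) is present, so the union is just that shape — area = 67.50 mm²; the cube at (2.5, 14) is absent (z outside [7, 22]); Taking the union: only that combined region is present, so the union is just that shape — area = 67.50 mm². Checking containment: the cross-section at z = 28 is a subset of the cross-section at z = 22.75.

entirely on top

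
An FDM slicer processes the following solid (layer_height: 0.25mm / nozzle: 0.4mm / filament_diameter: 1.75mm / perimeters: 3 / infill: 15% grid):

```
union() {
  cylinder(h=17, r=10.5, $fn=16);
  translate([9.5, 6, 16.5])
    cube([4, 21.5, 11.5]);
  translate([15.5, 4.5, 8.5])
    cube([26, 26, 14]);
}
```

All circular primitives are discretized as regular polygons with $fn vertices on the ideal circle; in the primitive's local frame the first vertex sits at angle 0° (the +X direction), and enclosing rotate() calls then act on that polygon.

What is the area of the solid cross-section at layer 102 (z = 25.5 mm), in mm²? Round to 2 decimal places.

At z = 25.5 mm: the cylinder is absent (z outside [0, 17]); the cube at (9.5, 6) (footprint 4×21.5) is included at this height (area 86.00 mm²); the cube at (15.5, 4.5) is absent (z outside [8.5, 22.5]); Merging all regions: only the 4×21.5 cube at (9.5, 6) is present, so the union is just that shape — area = 86.00 mm². Overall, the cross-section is a single solid region. Net area = 86.00 mm².

86.00 mm²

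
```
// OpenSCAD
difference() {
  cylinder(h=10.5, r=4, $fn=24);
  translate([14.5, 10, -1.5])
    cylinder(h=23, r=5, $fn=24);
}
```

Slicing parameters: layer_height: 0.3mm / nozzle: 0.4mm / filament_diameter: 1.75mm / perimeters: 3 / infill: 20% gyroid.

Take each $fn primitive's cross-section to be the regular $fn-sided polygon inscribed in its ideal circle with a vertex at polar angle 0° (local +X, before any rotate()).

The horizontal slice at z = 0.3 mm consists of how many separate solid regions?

At z = 0.3 mm: the cylinder: section is a regular 24-gon, circumradius r=4; the cylinder at (14.5, 10): section is a regular 24-gon, circumradius r=5; After the difference (first − rest): starting from the r=4 cylinder, the r=5 cylinder at (14.5, 10) misses the remaining region (no effect) — 1 connected region. The result has 1 disconnected region.

1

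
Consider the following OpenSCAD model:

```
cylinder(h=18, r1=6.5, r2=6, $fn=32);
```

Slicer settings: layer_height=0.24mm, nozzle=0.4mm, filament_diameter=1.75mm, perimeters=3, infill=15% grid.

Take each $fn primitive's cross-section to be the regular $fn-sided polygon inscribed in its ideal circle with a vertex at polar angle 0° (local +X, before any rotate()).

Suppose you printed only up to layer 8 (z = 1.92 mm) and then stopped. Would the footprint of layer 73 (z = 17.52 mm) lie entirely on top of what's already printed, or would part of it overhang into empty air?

Compare the two slices. At z = 1.92: the cone contributes a regular 32-gon of circumradius 6.447 (interpolated between r1=6.5 and r2=6 at t=0.107) (area = (32/2)·6.447²·sin(360°/32) = 129.73 mm²). At z = 17.52: the cone (r1=6.5→r2=6) has section circumradius 6.013 here — a regular 32-gon (area = (32/2)·6.013²·sin(360°/32) = 112.87 mm²). Checking containment: the cross-section at z = 17.52 is a subset of the cross-section at z = 1.92.

entirely on top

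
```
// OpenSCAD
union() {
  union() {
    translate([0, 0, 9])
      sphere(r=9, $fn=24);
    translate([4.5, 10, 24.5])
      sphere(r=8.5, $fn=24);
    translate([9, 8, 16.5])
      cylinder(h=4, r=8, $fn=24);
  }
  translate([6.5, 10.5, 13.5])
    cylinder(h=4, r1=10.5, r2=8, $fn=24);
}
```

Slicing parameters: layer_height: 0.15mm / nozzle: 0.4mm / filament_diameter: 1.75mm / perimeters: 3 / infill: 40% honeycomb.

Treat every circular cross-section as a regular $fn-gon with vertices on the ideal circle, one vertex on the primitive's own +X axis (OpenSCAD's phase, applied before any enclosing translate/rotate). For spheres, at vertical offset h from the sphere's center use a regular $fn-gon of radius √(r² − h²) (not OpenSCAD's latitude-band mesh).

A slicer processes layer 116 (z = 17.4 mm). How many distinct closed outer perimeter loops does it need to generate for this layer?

2

At z = 17.4 mm: the r=9 sphere contributes a regular 24-gon of circumradius √(9²−8.4²) = 3.231; the r=8.5 sphere at (4.5, 10) slices to a regular 24-gon of circumradius 4.673 (√(r²−h²) with h=7.1 from center); the r=8 cylinder at (9, 8) contributes a regular 24-gon of circumradius 8; Taking the union: the regions partially overlap (shared area 57.28 mm²), so overlapping operands fuse into one piece — 2 connected regions; the cone at (6.5, 10.5) (r1=10.5→r2=8) has section circumradius 8.062 here — a regular 24-gon; Merging all regions: the regions partially overlap (shared area 154.90 mm²), so overlapping operands fuse into one piece — 2 connected regions. The result has 2 disconnected regions.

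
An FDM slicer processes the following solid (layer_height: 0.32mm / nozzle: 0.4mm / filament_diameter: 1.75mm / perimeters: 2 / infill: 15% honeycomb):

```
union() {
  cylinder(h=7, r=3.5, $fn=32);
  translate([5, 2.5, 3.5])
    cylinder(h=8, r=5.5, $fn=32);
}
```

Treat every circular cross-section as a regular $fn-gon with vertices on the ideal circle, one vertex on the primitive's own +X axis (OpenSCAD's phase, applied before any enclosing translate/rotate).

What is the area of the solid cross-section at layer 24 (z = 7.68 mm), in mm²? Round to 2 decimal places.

94.42 mm²

At z = 7.68 mm: the cylinder does not reach this height (z outside [0, 7]); the r=5.5 cylinder at (5, 2.5) contributes a regular 32-gon of circumradius 5.5 (area = (32/2)·5.500²·sin(360°/32) = 94.42 mm²); Taking the union: only the r=5.5 cylinder at (5, 2.5) is present, so the union is just that shape — area = 94.42 mm². Overall, the cross-section is a single solid region. Net area = 94.42 mm².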